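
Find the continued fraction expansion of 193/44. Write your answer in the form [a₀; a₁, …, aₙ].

[4; 2, 1, 1, 2, 3]

⌊193/44⌋ = 4, remainder 17
⌊44/17⌋ = 2, remainder 10
⌊17/10⌋ = 1, remainder 7
⌊10/7⌋ = 1, remainder 3
⌊7/3⌋ = 2, remainder 1
⌊3/1⌋ = 3, remainder 0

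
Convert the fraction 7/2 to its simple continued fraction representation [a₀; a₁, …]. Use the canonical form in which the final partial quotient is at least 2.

[3; 2]

7 = 3·2 + 1, so a_0 = 3
2 = 2·1 + 0, so a_1 = 2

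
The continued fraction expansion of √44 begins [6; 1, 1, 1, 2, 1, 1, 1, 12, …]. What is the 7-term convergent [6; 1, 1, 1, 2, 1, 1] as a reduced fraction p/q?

126/19

Start with 1.
1 + 1/(1/1) = 1 + 1/1 = 2/1
2 + 1/(2/1) = 2 + 1/2 = 5/2
1 + 1/(5/2) = 1 + 2/5 = 7/5
1 + 1/(7/5) = 1 + 5/7 = 12/7
1 + 1/(12/7) = 1 + 7/12 = 19/12
6 + 1/(19/12) = 6 + 12/19 = 126/19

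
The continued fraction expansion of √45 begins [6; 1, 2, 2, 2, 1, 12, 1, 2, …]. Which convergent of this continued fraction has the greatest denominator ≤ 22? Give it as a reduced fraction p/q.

114/17

List convergents until the denominator exceeds the bound:
a_0 = 6: 6/1  (≤ bound)
a_1 = 1: 7/1  (≤ bound)
a_2 = 2: 20/3  (≤ bound)
a_3 = 2: 47/7  (≤ bound)
a_4 = 2: 114/17  (≤ bound)
a_5 = 1: 161/24  (> 22, stop)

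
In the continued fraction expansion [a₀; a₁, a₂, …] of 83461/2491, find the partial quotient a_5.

83461 = 33·2491 + 1258, so a_0 = 33
2491 = 1·1258 + 1233, so a_1 = 1
1258 = 1·1233 + 25, so a_2 = 1
1233 = 49·25 + 8, so a_3 = 49
25 = 3·8 + 1, so a_4 = 3
8 = 8·1 + 0, so a_5 = 8

8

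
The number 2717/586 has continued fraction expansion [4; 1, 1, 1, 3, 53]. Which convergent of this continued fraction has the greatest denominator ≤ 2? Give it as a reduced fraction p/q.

a_0 = 4: 4/1  (≤ bound)
a_1 = 1: 5/1  (≤ bound)
a_2 = 1: 9/2  (≤ bound)
a_3 = 1: 14/3  (> 2, stop)

9/2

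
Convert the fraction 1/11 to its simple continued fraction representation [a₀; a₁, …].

[0; 11]

Run the Euclidean algorithm, recording each quotient:
1 = 0·11 + 1, so a_0 = 0
11 = 11·1 + 0, so a_1 = 11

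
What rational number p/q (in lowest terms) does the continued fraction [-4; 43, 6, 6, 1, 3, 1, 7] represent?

a_0 = -4: -4/1
a_1 = 43: -171/43
a_2 = 6: -1030/259
a_3 = 6: -6351/1597
a_4 = 1: -7381/1856
a_5 = 3: -28494/7165
a_6 = 1: -35875/9021
a_7 = 7: -279619/70312

-279619/70312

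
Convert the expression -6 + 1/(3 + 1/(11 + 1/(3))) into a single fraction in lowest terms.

Start with 3.
11 + 1/(3/1) = 11 + 1/3 = 34/3
3 + 1/(34/3) = 3 + 3/34 = 105/34
-6 + 1/(105/34) = -6 + 34/105 = -596/105

-596/105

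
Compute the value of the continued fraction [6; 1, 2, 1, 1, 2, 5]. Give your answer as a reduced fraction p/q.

Start with 5.
2 + 1/(5/1) = 2 + 1/5 = 11/5
1 + 1/(11/5) = 1 + 5/11 = 16/11
1 + 1/(16/11) = 1 + 11/16 = 27/16
2 + 1/(27/16) = 2 + 16/27 = 70/27
1 + 1/(70/27) = 1 + 27/70 = 97/70
6 + 1/(97/70) = 6 + 70/97 = 652/97

652/97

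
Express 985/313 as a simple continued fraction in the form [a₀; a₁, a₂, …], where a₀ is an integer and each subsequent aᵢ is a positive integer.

[3; 6, 1, 4, 9]

Apply division with remainder until the remainder is 0:
⌊985/313⌋ = 3, remainder 46
⌊313/46⌋ = 6, remainder 37
⌊46/37⌋ = 1, remainder 9
⌊37/9⌋ = 4, remainder 1
⌊9/1⌋ = 9, remainder 0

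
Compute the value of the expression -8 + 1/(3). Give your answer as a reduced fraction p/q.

-23/3

Start with 3.
-8 + 1/(3/1) = -8 + 1/3 = -23/3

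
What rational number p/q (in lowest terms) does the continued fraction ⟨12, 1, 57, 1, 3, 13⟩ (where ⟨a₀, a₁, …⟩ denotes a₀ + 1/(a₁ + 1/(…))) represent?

Start with 13.
3 + 1/(13/1) = 3 + 1/13 = 40/13
1 + 1/(40/13) = 1 + 13/40 = 53/40
57 + 1/(53/40) = 57 + 40/53 = 3061/53
1 + 1/(3061/53) = 1 + 53/3061 = 3114/3061
12 + 1/(3114/3061) = 12 + 3061/3114 = 40429/3114

40429/3114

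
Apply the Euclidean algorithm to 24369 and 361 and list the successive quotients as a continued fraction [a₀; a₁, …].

⌊24369/361⌋ = 67, remainder 182
⌊361/182⌋ = 1, remainder 179
⌊182/179⌋ = 1, remainder 3
⌊179/3⌋ = 59, remainder 2
⌊3/2⌋ = 1, remainder 1
⌊2/1⌋ = 2, remainder 0

[67; 1, 1, 59, 1, 2]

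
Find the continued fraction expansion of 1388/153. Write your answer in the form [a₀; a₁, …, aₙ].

Apply division with remainder until the remainder is 0:
1388 ÷ 153 → quotient 9, remainder 11
153 ÷ 11 → quotient 13, remainder 10
11 ÷ 10 → quotient 1, remainder 1
10 ÷ 1 → quotient 10, remainder 0

[9; 13, 1, 10]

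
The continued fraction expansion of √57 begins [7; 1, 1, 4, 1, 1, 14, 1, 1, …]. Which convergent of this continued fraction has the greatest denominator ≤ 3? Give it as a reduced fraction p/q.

15/2

List convergents until the denominator exceeds the bound:
a_0 = 7: 7/1  (≤ bound)
a_1 = 1: 8/1  (≤ bound)
a_2 = 1: 15/2  (≤ bound)
a_3 = 4: 68/9  (> 3, stop)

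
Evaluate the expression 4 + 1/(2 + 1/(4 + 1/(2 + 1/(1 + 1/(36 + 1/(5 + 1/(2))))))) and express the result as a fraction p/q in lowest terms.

52321/11762

Collapse the nested fraction from the inside out:
Start with 2.
5 + 1/(2/1) = 5 + 1/2 = 11/2
36 + 1/(11/2) = 36 + 2/11 = 398/11
1 + 1/(398/11) = 1 + 11/398 = 409/398
2 + 1/(409/398) = 2 + 398/409 = 1216/409
4 + 1/(1216/409) = 4 + 409/1216 = 5273/1216
2 + 1/(5273/1216) = 2 + 1216/5273 = 11762/5273
4 + 1/(11762/5273) = 4 + 5273/11762 = 52321/11762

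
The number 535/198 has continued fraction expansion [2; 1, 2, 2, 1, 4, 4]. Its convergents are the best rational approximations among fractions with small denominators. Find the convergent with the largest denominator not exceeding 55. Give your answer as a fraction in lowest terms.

List convergents until the denominator exceeds the bound:
a_0 = 2: 2/1  (≤ bound)
a_1 = 1: 3/1  (≤ bound)
a_2 = 2: 8/3  (≤ bound)
a_3 = 2: 19/7  (≤ bound)
a_4 = 1: 27/10  (≤ bound)
a_5 = 4: 127/47  (≤ bound)
a_6 = 4: 535/198  (> 55, stop)

127/47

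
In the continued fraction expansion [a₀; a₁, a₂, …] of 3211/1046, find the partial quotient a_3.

⌊3211/1046⌋ = 3, remainder 73
⌊1046/73⌋ = 14, remainder 24
⌊73/24⌋ = 3, remainder 1
⌊24/1⌋ = 24, remainder 0

24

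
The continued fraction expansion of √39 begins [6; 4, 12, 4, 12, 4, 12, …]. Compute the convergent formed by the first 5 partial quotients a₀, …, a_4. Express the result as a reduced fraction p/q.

Compute successive convergents:
a_0 = 6: 6/1
a_1 = 4: 25/4
a_2 = 12: 306/49
a_3 = 4: 1249/200
a_4 = 12: 15294/2449

15294/2449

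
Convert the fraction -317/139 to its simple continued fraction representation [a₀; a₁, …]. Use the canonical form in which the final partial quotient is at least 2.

[-3; 1, 2, 1, 1, 3, 2, 2]

⌊-317/139⌋ = -3, remainder 100
⌊139/100⌋ = 1, remainder 39
⌊100/39⌋ = 2, remainder 22
⌊39/22⌋ = 1, remainder 17
⌊22/17⌋ = 1, remainder 5
⌊17/5⌋ = 3, remainder 2
⌊5/2⌋ = 2, remainder 1
⌊2/1⌋ = 2, remainder 0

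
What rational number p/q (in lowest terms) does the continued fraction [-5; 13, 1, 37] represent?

Compute successive convergents:
a_0 = -5: -5/1
a_1 = 13: -64/13
a_2 = 1: -69/14
a_3 = 37: -2617/531

-2617/531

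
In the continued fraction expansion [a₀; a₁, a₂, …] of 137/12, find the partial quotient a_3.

Repeatedly divide and take the remainder:
137 ÷ 12 → quotient 11, remainder 5
12 ÷ 5 → quotient 2, remainder 2
5 ÷ 2 → quotient 2, remainder 1
2 ÷ 1 → quotient 2, remainder 0

2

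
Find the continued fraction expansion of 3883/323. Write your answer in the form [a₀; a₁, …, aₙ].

Repeatedly divide and take the remainder:
⌊3883/323⌋ = 12, remainder 7
⌊323/7⌋ = 46, remainder 1
⌊7/1⌋ = 7, remainder 0

[12; 46, 7]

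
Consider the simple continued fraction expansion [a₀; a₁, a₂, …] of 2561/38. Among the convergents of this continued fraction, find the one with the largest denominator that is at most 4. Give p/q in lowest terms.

a_0 = 67: 67/1  (≤ bound)
a_1 = 2: 135/2  (≤ bound)
a_2 = 1: 202/3  (≤ bound)
a_3 = 1: 337/5  (> 4, stop)

202/3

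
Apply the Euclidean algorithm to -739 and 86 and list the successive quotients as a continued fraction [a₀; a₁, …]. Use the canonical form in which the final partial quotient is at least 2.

⌊-739/86⌋ = -9, remainder 35
⌊86/35⌋ = 2, remainder 16
⌊35/16⌋ = 2, remainder 3
⌊16/3⌋ = 5, remainder 1
⌊3/1⌋ = 3, remainder 0

[-9; 2, 2, 5, 3]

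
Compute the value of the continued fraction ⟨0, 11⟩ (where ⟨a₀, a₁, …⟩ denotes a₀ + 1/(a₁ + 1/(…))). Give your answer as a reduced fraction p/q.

a_0 = 0: 0/1
a_1 = 11: 1/11

1/11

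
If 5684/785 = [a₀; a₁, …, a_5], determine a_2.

6

5684 = 7·785 + 189, so a_0 = 7
785 = 4·189 + 29, so a_1 = 4
189 = 6·29 + 15, so a_2 = 6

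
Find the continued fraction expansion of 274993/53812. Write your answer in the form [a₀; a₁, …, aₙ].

[5; 9, 14, 3, 2, 1, 2, 15]

274993 = 5·53812 + 5933, so a_0 = 5
53812 = 9·5933 + 415, so a_1 = 9
5933 = 14·415 + 123, so a_2 = 14
415 = 3·123 + 46, so a_3 = 3
123 = 2·46 + 31, so a_4 = 2
46 = 1·31 + 15, so a_5 = 1
31 = 2·15 + 1, so a_6 = 2
15 = 15·1 + 0, so a_7 = 15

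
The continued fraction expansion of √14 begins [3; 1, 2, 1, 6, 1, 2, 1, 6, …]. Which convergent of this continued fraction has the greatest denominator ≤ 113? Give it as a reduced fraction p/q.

List convergents until the denominator exceeds the bound:
a_0 = 3: 3/1  (≤ bound)
a_1 = 1: 4/1  (≤ bound)
a_2 = 2: 11/3  (≤ bound)
a_3 = 1: 15/4  (≤ bound)
a_4 = 6: 101/27  (≤ bound)
a_5 = 1: 116/31  (≤ bound)
a_6 = 2: 333/89  (≤ bound)
a_7 = 1: 449/120  (> 113, stop)

333/89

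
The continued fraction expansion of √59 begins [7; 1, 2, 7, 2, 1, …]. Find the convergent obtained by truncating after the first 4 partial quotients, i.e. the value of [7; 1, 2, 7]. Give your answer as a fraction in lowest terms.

169/22

Build up convergents one term at a time:
a_0 = 7: 7/1
a_1 = 1: 8/1
a_2 = 2: 23/3
a_3 = 7: 169/22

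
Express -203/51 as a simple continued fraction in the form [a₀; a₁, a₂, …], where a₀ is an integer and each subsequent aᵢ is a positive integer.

⌊-203/51⌋ = -4, remainder 1
⌊51/1⌋ = 51, remainder 0

[-4; 51]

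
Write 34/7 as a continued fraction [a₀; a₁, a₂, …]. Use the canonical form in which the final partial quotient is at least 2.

34 ÷ 7 → quotient 4, remainder 6
7 ÷ 6 → quotient 1, remainder 1
6 ÷ 1 → quotient 6, remainder 0

[4; 1, 6]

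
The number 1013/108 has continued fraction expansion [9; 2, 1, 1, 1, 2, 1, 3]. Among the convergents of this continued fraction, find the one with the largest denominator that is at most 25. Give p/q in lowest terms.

197/21

a_0 = 9: 9/1  (≤ bound)
a_1 = 2: 19/2  (≤ bound)
a_2 = 1: 28/3  (≤ bound)
a_3 = 1: 47/5  (≤ bound)
a_4 = 1: 75/8  (≤ bound)
a_5 = 2: 197/21  (≤ bound)
a_6 = 1: 272/29  (> 25, stop)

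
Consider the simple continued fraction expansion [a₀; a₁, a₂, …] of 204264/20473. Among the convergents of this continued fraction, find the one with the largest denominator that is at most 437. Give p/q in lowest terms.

439/44

List convergents until the denominator exceeds the bound:
a_0 = 9: 9/1  (≤ bound)
a_1 = 1: 10/1  (≤ bound)
a_2 = 42: 429/43  (≤ bound)
a_3 = 1: 439/44  (≤ bound)
a_4 = 14: 6575/659  (> 437, stop)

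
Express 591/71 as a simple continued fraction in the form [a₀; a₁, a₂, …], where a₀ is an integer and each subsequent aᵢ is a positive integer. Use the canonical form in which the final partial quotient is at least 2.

Run the Euclidean algorithm, recording each quotient:
591 ÷ 71 → quotient 8, remainder 23
71 ÷ 23 → quotient 3, remainder 2
23 ÷ 2 → quotient 11, remainder 1
2 ÷ 1 → quotient 2, remainder 0

[8; 3, 11, 2]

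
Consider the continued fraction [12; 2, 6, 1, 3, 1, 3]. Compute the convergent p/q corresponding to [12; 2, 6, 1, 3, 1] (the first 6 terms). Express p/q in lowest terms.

a_0 = 12: 12/1
a_1 = 2: 25/2
a_2 = 6: 162/13
a_3 = 1: 187/15
a_4 = 3: 723/58
a_5 = 1: 910/73

910/73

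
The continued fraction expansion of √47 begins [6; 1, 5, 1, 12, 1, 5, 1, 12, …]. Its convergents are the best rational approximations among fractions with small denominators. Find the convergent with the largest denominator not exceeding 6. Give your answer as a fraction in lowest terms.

41/6

List convergents until the denominator exceeds the bound:
a_0 = 6: 6/1  (≤ bound)
a_1 = 1: 7/1  (≤ bound)
a_2 = 5: 41/6  (≤ bound)
a_3 = 1: 48/7  (> 6, stop)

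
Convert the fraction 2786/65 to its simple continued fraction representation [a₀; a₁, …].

[42; 1, 6, 4, 2]

Run the Euclidean algorithm, recording each quotient:
⌊2786/65⌋ = 42, remainder 56
⌊65/56⌋ = 1, remainder 9
⌊56/9⌋ = 6, remainder 2
⌊9/2⌋ = 4, remainder 1
⌊2/1⌋ = 2, remainder 0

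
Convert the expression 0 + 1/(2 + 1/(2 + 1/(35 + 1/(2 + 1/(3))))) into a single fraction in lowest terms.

Collapse the nested fraction from the inside out:
Start with 3.
2 + 1/(3/1) = 2 + 1/3 = 7/3
35 + 1/(7/3) = 35 + 3/7 = 248/7
2 + 1/(248/7) = 2 + 7/248 = 503/248
2 + 1/(503/248) = 2 + 248/503 = 1254/503
0 + 1/(1254/503) = 0 + 503/1254 = 503/1254

503/1254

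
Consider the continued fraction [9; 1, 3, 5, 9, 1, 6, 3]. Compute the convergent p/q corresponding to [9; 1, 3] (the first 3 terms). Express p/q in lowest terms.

39/4

Collapse the nested fraction from the inside out:
Start with 3.
1 + 1/(3/1) = 1 + 1/3 = 4/3
9 + 1/(4/3) = 9 + 3/4 = 39/4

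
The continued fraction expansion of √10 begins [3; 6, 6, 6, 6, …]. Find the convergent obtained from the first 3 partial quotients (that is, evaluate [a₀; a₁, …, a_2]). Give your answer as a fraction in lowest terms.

Start with 6.
6 + 1/(6/1) = 6 + 1/6 = 37/6
3 + 1/(37/6) = 3 + 6/37 = 117/37

117/37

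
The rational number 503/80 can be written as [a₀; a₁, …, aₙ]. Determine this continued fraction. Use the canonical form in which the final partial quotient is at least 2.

503 ÷ 80 → quotient 6, remainder 23
80 ÷ 23 → quotient 3, remainder 11
23 ÷ 11 → quotient 2, remainder 1
11 ÷ 1 → quotient 11, remainder 0

[6; 3, 2, 11]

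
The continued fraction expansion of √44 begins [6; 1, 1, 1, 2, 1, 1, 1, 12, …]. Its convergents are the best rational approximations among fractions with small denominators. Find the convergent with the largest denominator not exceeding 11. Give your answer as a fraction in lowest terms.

73/11

List convergents until the denominator exceeds the bound:
a_0 = 6: 6/1  (≤ bound)
a_1 = 1: 7/1  (≤ bound)
a_2 = 1: 13/2  (≤ bound)
a_3 = 1: 20/3  (≤ bound)
a_4 = 2: 53/8  (≤ bound)
a_5 = 1: 73/11  (≤ bound)
a_6 = 1: 126/19  (> 11, stop)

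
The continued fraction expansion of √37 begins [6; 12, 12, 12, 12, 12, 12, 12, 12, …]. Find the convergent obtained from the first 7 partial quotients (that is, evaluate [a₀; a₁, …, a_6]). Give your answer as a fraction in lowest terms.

18798954/3090529

a_0 = 6: 6/1
a_1 = 12: 73/12
a_2 = 12: 882/145
a_3 = 12: 10657/1752
a_4 = 12: 128766/21169
a_5 = 12: 1555849/255780
a_6 = 12: 18798954/3090529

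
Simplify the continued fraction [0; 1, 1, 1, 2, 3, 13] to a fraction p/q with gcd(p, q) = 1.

Start with 13.
3 + 1/(13/1) = 3 + 1/13 = 40/13
2 + 1/(40/13) = 2 + 13/40 = 93/40
1 + 1/(93/40) = 1 + 40/93 = 133/93
1 + 1/(133/93) = 1 + 93/133 = 226/133
1 + 1/(226/133) = 1 + 133/226 = 359/226
0 + 1/(359/226) = 0 + 226/359 = 226/359

226/359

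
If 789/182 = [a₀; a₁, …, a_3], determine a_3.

789 ÷ 182 → quotient 4, remainder 61
182 ÷ 61 → quotient 2, remainder 60
61 ÷ 60 → quotient 1, remainder 1
60 ÷ 1 → quotient 60, remainder 0

60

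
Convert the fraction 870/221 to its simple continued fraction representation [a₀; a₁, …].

870 ÷ 221 → quotient 3, remainder 207
221 ÷ 207 → quotient 1, remainder 14
207 ÷ 14 → quotient 14, remainder 11
14 ÷ 11 → quotient 1, remainder 3
11 ÷ 3 → quotient 3, remainder 2
3 ÷ 2 → quotient 1, remainder 1
2 ÷ 1 → quotient 2, remainder 0

[3; 1, 14, 1, 3, 1, 2]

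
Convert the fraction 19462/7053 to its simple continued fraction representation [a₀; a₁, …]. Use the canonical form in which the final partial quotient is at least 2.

Repeatedly divide and take the remainder:
19462 ÷ 7053 → quotient 2, remainder 5356
7053 ÷ 5356 → quotient 1, remainder 1697
5356 ÷ 1697 → quotient 3, remainder 265
1697 ÷ 265 → quotient 6, remainder 107
265 ÷ 107 → quotient 2, remainder 51
107 ÷ 51 → quotient 2, remainder 5
51 ÷ 5 → quotient 10, remainder 1
5 ÷ 1 → quotient 5, remainder 0

[2; 1, 3, 6, 2, 2, 10, 5]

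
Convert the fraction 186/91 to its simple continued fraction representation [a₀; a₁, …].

[2; 22, 1, 3]

Apply division with remainder until the remainder is 0:
⌊186/91⌋ = 2, remainder 4
⌊91/4⌋ = 22, remainder 3
⌊4/3⌋ = 1, remainder 1
⌊3/1⌋ = 3, remainder 0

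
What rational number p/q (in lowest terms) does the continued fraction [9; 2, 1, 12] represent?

a_0 = 9: 9/1
a_1 = 2: 19/2
a_2 = 1: 28/3
a_3 = 12: 355/38

355/38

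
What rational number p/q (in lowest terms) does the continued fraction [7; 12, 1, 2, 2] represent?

Start with 2.
2 + 1/(2/1) = 2 + 1/2 = 5/2
1 + 1/(5/2) = 1 + 2/5 = 7/5
12 + 1/(7/5) = 12 + 5/7 = 89/7
7 + 1/(89/7) = 7 + 7/89 = 630/89

630/89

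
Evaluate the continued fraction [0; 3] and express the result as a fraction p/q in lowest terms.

1/3

Start with 3.
0 + 1/(3/1) = 0 + 1/3 = 1/3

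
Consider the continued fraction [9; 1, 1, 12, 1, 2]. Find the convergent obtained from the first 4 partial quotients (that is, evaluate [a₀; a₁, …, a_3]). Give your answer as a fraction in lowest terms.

238/25

a_0 = 9: 9/1
a_1 = 1: 10/1
a_2 = 1: 19/2
a_3 = 12: 238/25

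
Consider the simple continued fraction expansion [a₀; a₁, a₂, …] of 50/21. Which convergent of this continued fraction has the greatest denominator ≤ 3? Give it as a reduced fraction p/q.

7/3

a_0 = 2: 2/1  (≤ bound)
a_1 = 2: 5/2  (≤ bound)
a_2 = 1: 7/3  (≤ bound)
a_3 = 1: 12/5  (> 3, stop)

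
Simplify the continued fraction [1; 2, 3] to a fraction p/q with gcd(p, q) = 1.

Compute successive convergents:
a_0 = 1: 1/1
a_1 = 2: 3/2
a_2 = 3: 10/7

10/7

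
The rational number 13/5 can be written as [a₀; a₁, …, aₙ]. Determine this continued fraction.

[2; 1, 1, 2]

Run the Euclidean algorithm, recording each quotient:
13 = 2·5 + 3, so a_0 = 2
5 = 1·3 + 2, so a_1 = 1
3 = 1·2 + 1, so a_2 = 1
2 = 2·1 + 0, so a_3 = 2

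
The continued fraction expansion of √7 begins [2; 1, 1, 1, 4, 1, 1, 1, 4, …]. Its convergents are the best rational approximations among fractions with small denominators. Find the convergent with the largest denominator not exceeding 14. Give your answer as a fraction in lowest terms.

37/14

a_0 = 2: 2/1  (≤ bound)
a_1 = 1: 3/1  (≤ bound)
a_2 = 1: 5/2  (≤ bound)
a_3 = 1: 8/3  (≤ bound)
a_4 = 4: 37/14  (≤ bound)
a_5 = 1: 45/17  (> 14, stop)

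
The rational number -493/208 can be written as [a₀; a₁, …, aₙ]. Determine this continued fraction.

-493 ÷ 208 → quotient -3, remainder 131
208 ÷ 131 → quotient 1, remainder 77
131 ÷ 77 → quotient 1, remainder 54
77 ÷ 54 → quotient 1, remainder 23
54 ÷ 23 → quotient 2, remainder 8
23 ÷ 8 → quotient 2, remainder 7
8 ÷ 7 → quotient 1, remainder 1
7 ÷ 1 → quotient 7, remainder 0

[-3; 1, 1, 1, 2, 2, 1, 7]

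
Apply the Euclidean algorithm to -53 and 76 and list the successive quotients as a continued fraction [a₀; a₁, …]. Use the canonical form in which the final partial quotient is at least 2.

[-1; 3, 3, 3, 2]

Apply division with remainder until the remainder is 0:
⌊-53/76⌋ = -1, remainder 23
⌊76/23⌋ = 3, remainder 7
⌊23/7⌋ = 3, remainder 2
⌊7/2⌋ = 3, remainder 1
⌊2/1⌋ = 2, remainder 0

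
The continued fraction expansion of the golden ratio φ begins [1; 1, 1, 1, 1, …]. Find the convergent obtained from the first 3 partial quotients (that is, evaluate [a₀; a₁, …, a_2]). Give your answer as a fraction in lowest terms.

3/2

Collapse the nested fraction from the inside out:
Start with 1.
1 + 1/(1/1) = 1 + 1/1 = 2/1
1 + 1/(2/1) = 1 + 1/2 = 3/2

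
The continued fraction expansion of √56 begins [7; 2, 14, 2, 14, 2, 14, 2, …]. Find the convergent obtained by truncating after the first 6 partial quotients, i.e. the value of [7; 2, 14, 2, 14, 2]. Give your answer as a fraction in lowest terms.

13455/1798

Work from the innermost term outward:
Start with 2.
14 + 1/(2/1) = 14 + 1/2 = 29/2
2 + 1/(29/2) = 2 + 2/29 = 60/29
14 + 1/(60/29) = 14 + 29/60 = 869/60
2 + 1/(869/60) = 2 + 60/869 = 1798/869
7 + 1/(1798/869) = 7 + 869/1798 = 13455/1798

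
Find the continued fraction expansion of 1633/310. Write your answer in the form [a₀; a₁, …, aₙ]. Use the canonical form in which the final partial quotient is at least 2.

Apply division with remainder until the remainder is 0:
⌊1633/310⌋ = 5, remainder 83
⌊310/83⌋ = 3, remainder 61
⌊83/61⌋ = 1, remainder 22
⌊61/22⌋ = 2, remainder 17
⌊22/17⌋ = 1, remainder 5
⌊17/5⌋ = 3, remainder 2
⌊5/2⌋ = 2, remainder 1
⌊2/1⌋ = 2, remainder 0

[5; 3, 1, 2, 1, 3, 2, 2]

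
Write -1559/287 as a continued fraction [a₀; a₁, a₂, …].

[-6; 1, 1, 3, 5, 1, 1, 3]

Repeatedly divide and take the remainder:
-1559 = -6·287 + 163, so a_0 = -6
287 = 1·163 + 124, so a_1 = 1
163 = 1·124 + 39, so a_2 = 1
124 = 3·39 + 7, so a_3 = 3
39 = 5·7 + 4, so a_4 = 5
7 = 1·4 + 3, so a_5 = 1
4 = 1·3 + 1, so a_6 = 1
3 = 3·1 + 0, so a_7 = 3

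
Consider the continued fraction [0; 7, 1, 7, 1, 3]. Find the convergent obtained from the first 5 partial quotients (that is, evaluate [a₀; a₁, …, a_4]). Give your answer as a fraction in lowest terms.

Start with 1.
7 + 1/(1/1) = 7 + 1/1 = 8/1
1 + 1/(8/1) = 1 + 1/8 = 9/8
7 + 1/(9/8) = 7 + 8/9 = 71/9
0 + 1/(71/9) = 0 + 9/71 = 9/71

9/71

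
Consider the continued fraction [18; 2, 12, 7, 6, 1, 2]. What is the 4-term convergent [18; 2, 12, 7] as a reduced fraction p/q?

Use the convergent recurrence hₖ = aₖ·hₖ₋₁ + hₖ₋₂ (and likewise for the denominators kₖ):
a_0 = 18: 18/1
a_1 = 2: 37/2
a_2 = 12: 462/25
a_3 = 7: 3271/177

3271/177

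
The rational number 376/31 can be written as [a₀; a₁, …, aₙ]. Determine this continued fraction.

376 ÷ 31 → quotient 12, remainder 4
31 ÷ 4 → quotient 7, remainder 3
4 ÷ 3 → quotient 1, remainder 1
3 ÷ 1 → quotient 3, remainder 0

[12; 7, 1, 3]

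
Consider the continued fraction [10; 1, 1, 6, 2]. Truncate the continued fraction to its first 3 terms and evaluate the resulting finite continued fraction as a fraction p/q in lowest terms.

a_0 = 10: 10/1
a_1 = 1: 11/1
a_2 = 1: 21/2

21/2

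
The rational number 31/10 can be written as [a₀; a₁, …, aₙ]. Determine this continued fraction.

[3; 10]

31 ÷ 10 → quotient 3, remainder 1
10 ÷ 1 → quotient 10, remainder 0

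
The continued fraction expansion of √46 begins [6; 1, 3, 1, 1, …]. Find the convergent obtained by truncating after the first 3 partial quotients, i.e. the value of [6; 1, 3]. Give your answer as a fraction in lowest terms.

Starting at the tail and folding back:
Start with 3.
1 + 1/(3/1) = 1 + 1/3 = 4/3
6 + 1/(4/3) = 6 + 3/4 = 27/4

27/4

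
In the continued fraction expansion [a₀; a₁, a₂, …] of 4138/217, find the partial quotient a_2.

Run the Euclidean algorithm, recording each quotient:
4138 = 19·217 + 15, so a_0 = 19
217 = 14·15 + 7, so a_1 = 14
15 = 2·7 + 1, so a_2 = 2

2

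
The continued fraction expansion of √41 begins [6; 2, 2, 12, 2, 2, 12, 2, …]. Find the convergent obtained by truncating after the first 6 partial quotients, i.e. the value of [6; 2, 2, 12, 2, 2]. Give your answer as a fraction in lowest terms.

Use the convergent recurrence hₖ = aₖ·hₖ₋₁ + hₖ₋₂ (and likewise for the denominators kₖ):
a_0 = 6: 6/1
a_1 = 2: 13/2
a_2 = 2: 32/5
a_3 = 12: 397/62
a_4 = 2: 826/129
a_5 = 2: 2049/320

2049/320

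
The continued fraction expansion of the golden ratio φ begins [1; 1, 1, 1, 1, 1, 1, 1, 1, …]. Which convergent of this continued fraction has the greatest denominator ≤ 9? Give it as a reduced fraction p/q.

13/8

a_0 = 1: 1/1  (≤ bound)
a_1 = 1: 2/1  (≤ bound)
a_2 = 1: 3/2  (≤ bound)
a_3 = 1: 5/3  (≤ bound)
a_4 = 1: 8/5  (≤ bound)
a_5 = 1: 13/8  (≤ bound)
a_6 = 1: 21/13  (> 9, stop)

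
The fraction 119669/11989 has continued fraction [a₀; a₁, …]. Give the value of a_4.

119669 ÷ 11989 → quotient 9, remainder 11768
11989 ÷ 11768 → quotient 1, remainder 221
11768 ÷ 221 → quotient 53, remainder 55
221 ÷ 55 → quotient 4, remainder 1
55 ÷ 1 → quotient 55, remainder 0

55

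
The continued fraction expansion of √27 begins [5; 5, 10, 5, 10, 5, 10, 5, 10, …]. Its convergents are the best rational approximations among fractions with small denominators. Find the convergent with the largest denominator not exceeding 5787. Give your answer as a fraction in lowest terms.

13775/2651

a_0 = 5: 5/1  (≤ bound)
a_1 = 5: 26/5  (≤ bound)
a_2 = 10: 265/51  (≤ bound)
a_3 = 5: 1351/260  (≤ bound)
a_4 = 10: 13775/2651  (≤ bound)
a_5 = 5: 70226/13515  (> 5787, stop)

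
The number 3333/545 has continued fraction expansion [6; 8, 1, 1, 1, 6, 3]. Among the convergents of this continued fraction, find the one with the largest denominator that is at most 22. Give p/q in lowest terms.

104/17

a_0 = 6: 6/1  (≤ bound)
a_1 = 8: 49/8  (≤ bound)
a_2 = 1: 55/9  (≤ bound)
a_3 = 1: 104/17  (≤ bound)
a_4 = 1: 159/26  (> 22, stop)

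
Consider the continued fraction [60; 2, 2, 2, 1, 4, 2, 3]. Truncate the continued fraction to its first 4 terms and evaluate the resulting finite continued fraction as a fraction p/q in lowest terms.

a_0 = 60: 60/1
a_1 = 2: 121/2
a_2 = 2: 302/5
a_3 = 2: 725/12

725/12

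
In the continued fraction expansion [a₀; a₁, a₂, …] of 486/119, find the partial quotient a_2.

1

486 = 4·119 + 10, so a_0 = 4
119 = 11·10 + 9, so a_1 = 11
10 = 1·9 + 1, so a_2 = 1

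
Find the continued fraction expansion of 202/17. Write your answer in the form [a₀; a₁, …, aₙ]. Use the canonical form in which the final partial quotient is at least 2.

[11; 1, 7, 2]

Run the Euclidean algorithm, recording each quotient:
⌊202/17⌋ = 11, remainder 15
⌊17/15⌋ = 1, remainder 2
⌊15/2⌋ = 7, remainder 1
⌊2/1⌋ = 2, remainder 0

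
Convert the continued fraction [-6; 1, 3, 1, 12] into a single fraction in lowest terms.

Start with 12.
1 + 1/(12/1) = 1 + 1/12 = 13/12
3 + 1/(13/12) = 3 + 12/13 = 51/13
1 + 1/(51/13) = 1 + 13/51 = 64/51
-6 + 1/(64/51) = -6 + 51/64 = -333/64

-333/64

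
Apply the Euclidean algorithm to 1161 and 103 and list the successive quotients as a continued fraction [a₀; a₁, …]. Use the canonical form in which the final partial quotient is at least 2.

Run the Euclidean algorithm, recording each quotient:
1161 = 11·103 + 28, so a_0 = 11
103 = 3·28 + 19, so a_1 = 3
28 = 1·19 + 9, so a_2 = 1
19 = 2·9 + 1, so a_3 = 2
9 = 9·1 + 0, so a_4 = 9

[11; 3, 1, 2, 9]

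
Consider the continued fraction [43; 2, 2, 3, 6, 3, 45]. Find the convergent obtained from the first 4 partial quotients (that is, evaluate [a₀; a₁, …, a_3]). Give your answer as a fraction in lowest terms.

738/17

Work from the innermost term outward:
Start with 3.
2 + 1/(3/1) = 2 + 1/3 = 7/3
2 + 1/(7/3) = 2 + 3/7 = 17/7
43 + 1/(17/7) = 43 + 7/17 = 738/17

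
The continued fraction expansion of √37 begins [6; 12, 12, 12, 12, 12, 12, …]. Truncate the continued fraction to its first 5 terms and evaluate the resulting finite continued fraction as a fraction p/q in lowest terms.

128766/21169

Use the convergent recurrence hₖ = aₖ·hₖ₋₁ + hₖ₋₂ (and likewise for the denominators kₖ):
a_0 = 6: 6/1
a_1 = 12: 73/12
a_2 = 12: 882/145
a_3 = 12: 10657/1752
a_4 = 12: 128766/21169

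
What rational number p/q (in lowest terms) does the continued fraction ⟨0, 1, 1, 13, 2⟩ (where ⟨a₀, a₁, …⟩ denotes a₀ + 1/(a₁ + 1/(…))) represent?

a_0 = 0: 0/1
a_1 = 1: 1/1
a_2 = 1: 1/2
a_3 = 13: 14/27
a_4 = 2: 29/56

29/56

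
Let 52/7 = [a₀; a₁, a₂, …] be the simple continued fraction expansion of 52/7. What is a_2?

3

Apply division with remainder until the remainder is 0:
52 ÷ 7 → quotient 7, remainder 3
7 ÷ 3 → quotient 2, remainder 1
3 ÷ 1 → quotient 3, remainder 0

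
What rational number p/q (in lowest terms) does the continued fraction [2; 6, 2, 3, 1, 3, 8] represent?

3901/1810

Start with 8.
3 + 1/(8/1) = 3 + 1/8 = 25/8
1 + 1/(25/8) = 1 + 8/25 = 33/25
3 + 1/(33/25) = 3 + 25/33 = 124/33
2 + 1/(124/33) = 2 + 33/124 = 281/124
6 + 1/(281/124) = 6 + 124/281 = 1810/281
2 + 1/(1810/281) = 2 + 281/1810 = 3901/1810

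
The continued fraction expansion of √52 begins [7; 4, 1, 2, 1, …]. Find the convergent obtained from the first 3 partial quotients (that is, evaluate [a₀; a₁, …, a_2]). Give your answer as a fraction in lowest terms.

Start with 1.
4 + 1/(1/1) = 4 + 1/1 = 5/1
7 + 1/(5/1) = 7 + 1/5 = 36/5

36/5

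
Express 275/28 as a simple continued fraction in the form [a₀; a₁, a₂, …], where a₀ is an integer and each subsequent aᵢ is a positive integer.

Apply division with remainder until the remainder is 0:
275 ÷ 28 → quotient 9, remainder 23
28 ÷ 23 → quotient 1, remainder 5
23 ÷ 5 → quotient 4, remainder 3
5 ÷ 3 → quotient 1, remainder 2
3 ÷ 2 → quotient 1, remainder 1
2 ÷ 1 → quotient 2, remainder 0

[9; 1, 4, 1, 1, 2]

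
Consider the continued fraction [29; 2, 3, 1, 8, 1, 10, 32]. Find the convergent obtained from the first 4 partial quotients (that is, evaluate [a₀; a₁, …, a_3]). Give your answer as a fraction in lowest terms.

Starting at the tail and folding back:
Start with 1.
3 + 1/(1/1) = 3 + 1/1 = 4/1
2 + 1/(4/1) = 2 + 1/4 = 9/4
29 + 1/(9/4) = 29 + 4/9 = 265/9

265/9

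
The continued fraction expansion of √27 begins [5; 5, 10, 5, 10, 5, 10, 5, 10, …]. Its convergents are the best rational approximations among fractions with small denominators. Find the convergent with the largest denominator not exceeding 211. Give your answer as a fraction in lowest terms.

265/51

a_0 = 5: 5/1  (≤ bound)
a_1 = 5: 26/5  (≤ bound)
a_2 = 10: 265/51  (≤ bound)
a_3 = 5: 1351/260  (> 211, stop)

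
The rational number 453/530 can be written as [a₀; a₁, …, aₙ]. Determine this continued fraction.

Run the Euclidean algorithm, recording each quotient:
⌊453/530⌋ = 0, remainder 453
⌊530/453⌋ = 1, remainder 77
⌊453/77⌋ = 5, remainder 68
⌊77/68⌋ = 1, remainder 9
⌊68/9⌋ = 7, remainder 5
⌊9/5⌋ = 1, remainder 4
⌊5/4⌋ = 1, remainder 1
⌊4/1⌋ = 4, remainder 0

[0; 1, 5, 1, 7, 1, 1, 4]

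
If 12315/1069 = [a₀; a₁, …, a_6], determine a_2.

1

Apply division with remainder until the remainder is 0:
12315 = 11·1069 + 556, so a_0 = 11
1069 = 1·556 + 513, so a_1 = 1
556 = 1·513 + 43, so a_2 = 1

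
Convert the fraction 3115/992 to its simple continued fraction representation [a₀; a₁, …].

3115 = 3·992 + 139, so a_0 = 3
992 = 7·139 + 19, so a_1 = 7
139 = 7·19 + 6, so a_2 = 7
19 = 3·6 + 1, so a_3 = 3
6 = 6·1 + 0, so a_4 = 6

[3; 7, 7, 3, 6]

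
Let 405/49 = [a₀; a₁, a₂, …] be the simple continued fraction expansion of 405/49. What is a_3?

3

⌊405/49⌋ = 8, remainder 13
⌊49/13⌋ = 3, remainder 10
⌊13/10⌋ = 1, remainder 3
⌊10/3⌋ = 3, remainder 1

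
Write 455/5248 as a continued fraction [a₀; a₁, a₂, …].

455 ÷ 5248 → quotient 0, remainder 455
5248 ÷ 455 → quotient 11, remainder 243
455 ÷ 243 → quotient 1, remainder 212
243 ÷ 212 → quotient 1, remainder 31
212 ÷ 31 → quotient 6, remainder 26
31 ÷ 26 → quotient 1, remainder 5
26 ÷ 5 → quotient 5, remainder 1
5 ÷ 1 → quotient 5, remainder 0

[0; 11, 1, 1, 6, 1, 5, 5]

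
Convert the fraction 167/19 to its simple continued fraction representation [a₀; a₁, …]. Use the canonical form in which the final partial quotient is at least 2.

167 ÷ 19 → quotient 8, remainder 15
19 ÷ 15 → quotient 1, remainder 4
15 ÷ 4 → quotient 3, remainder 3
4 ÷ 3 → quotient 1, remainder 1
3 ÷ 1 → quotient 3, remainder 0

[8; 1, 3, 1, 3]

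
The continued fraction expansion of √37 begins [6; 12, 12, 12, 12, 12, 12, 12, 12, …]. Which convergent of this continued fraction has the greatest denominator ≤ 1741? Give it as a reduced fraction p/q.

882/145

List convergents until the denominator exceeds the bound:
a_0 = 6: 6/1  (≤ bound)
a_1 = 12: 73/12  (≤ bound)
a_2 = 12: 882/145  (≤ bound)
a_3 = 12: 10657/1752  (> 1741, stop)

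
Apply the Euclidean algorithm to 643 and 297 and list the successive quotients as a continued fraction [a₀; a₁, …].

⌊643/297⌋ = 2, remainder 49
⌊297/49⌋ = 6, remainder 3
⌊49/3⌋ = 16, remainder 1
⌊3/1⌋ = 3, remainder 0

[2; 6, 16, 3]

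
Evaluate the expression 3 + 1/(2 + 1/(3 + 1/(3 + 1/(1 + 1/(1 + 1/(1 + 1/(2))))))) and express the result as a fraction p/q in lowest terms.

Collapse the nested fraction from the inside out:
Start with 2.
1 + 1/(2/1) = 1 + 1/2 = 3/2
1 + 1/(3/2) = 1 + 2/3 = 5/3
1 + 1/(5/3) = 1 + 3/5 = 8/5
3 + 1/(8/5) = 3 + 5/8 = 29/8
3 + 1/(29/8) = 3 + 8/29 = 95/29
2 + 1/(95/29) = 2 + 29/95 = 219/95
3 + 1/(219/95) = 3 + 95/219 = 752/219

752/219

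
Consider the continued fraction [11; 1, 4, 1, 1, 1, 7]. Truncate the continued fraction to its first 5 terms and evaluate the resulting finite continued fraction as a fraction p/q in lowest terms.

a_0 = 11: 11/1
a_1 = 1: 12/1
a_2 = 4: 59/5
a_3 = 1: 71/6
a_4 = 1: 130/11

130/11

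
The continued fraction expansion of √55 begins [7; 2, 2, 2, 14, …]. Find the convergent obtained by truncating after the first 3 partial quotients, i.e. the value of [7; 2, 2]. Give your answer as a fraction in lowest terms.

37/5

a_0 = 7: 7/1
a_1 = 2: 15/2
a_2 = 2: 37/5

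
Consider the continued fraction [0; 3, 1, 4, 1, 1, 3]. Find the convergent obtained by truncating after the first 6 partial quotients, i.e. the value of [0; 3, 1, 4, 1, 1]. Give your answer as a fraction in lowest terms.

Start with 1.
1 + 1/(1/1) = 1 + 1/1 = 2/1
4 + 1/(2/1) = 4 + 1/2 = 9/2
1 + 1/(9/2) = 1 + 2/9 = 11/9
3 + 1/(11/9) = 3 + 9/11 = 42/11
0 + 1/(42/11) = 0 + 11/42 = 11/42

11/42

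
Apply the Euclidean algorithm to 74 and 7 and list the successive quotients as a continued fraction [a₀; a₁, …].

Repeatedly divide and take the remainder:
⌊74/7⌋ = 10, remainder 4
⌊7/4⌋ = 1, remainder 3
⌊4/3⌋ = 1, remainder 1
⌊3/1⌋ = 3, remainder 0

[10; 1, 1, 3]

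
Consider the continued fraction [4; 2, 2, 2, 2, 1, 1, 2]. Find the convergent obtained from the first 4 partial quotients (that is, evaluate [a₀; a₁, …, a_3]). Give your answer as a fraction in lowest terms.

Start with 2.
2 + 1/(2/1) = 2 + 1/2 = 5/2
2 + 1/(5/2) = 2 + 2/5 = 12/5
4 + 1/(12/5) = 4 + 5/12 = 53/12

53/12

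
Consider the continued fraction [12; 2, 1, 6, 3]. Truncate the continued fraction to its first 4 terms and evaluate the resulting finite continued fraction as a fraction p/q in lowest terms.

247/20

a_0 = 12: 12/1
a_1 = 2: 25/2
a_2 = 1: 37/3
a_3 = 6: 247/20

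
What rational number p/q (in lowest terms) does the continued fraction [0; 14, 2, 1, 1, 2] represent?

13/187

Start with 2.
1 + 1/(2/1) = 1 + 1/2 = 3/2
1 + 1/(3/2) = 1 + 2/3 = 5/3
2 + 1/(5/3) = 2 + 3/5 = 13/5
14 + 1/(13/5) = 14 + 5/13 = 187/13
0 + 1/(187/13) = 0 + 13/187 = 13/187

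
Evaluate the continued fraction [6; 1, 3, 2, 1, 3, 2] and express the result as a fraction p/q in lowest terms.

Use the convergent recurrence hₖ = aₖ·hₖ₋₁ + hₖ₋₂ (and likewise for the denominators kₖ):
a_0 = 6: 6/1
a_1 = 1: 7/1
a_2 = 3: 27/4
a_3 = 2: 61/9
a_4 = 1: 88/13
a_5 = 3: 325/48
a_6 = 2: 738/109

738/109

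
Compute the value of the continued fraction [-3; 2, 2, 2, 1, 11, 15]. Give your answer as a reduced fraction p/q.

-7769/3002

a_0 = -3: -3/1
a_1 = 2: -5/2
a_2 = 2: -13/5
a_3 = 2: -31/12
a_4 = 1: -44/17
a_5 = 11: -515/199
a_6 = 15: -7769/3002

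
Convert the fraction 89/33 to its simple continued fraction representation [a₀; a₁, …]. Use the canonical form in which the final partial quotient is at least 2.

⌊89/33⌋ = 2, remainder 23
⌊33/23⌋ = 1, remainder 10
⌊23/10⌋ = 2, remainder 3
⌊10/3⌋ = 3, remainder 1
⌊3/1⌋ = 3, remainder 0

[2; 1, 2, 3, 3]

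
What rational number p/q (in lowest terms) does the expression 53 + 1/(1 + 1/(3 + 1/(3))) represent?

Collapse the nested fraction from the inside out:
Start with 3.
3 + 1/(3/1) = 3 + 1/3 = 10/3
1 + 1/(10/3) = 1 + 3/10 = 13/10
53 + 1/(13/10) = 53 + 10/13 = 699/13

699/13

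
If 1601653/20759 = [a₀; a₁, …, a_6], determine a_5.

Apply division with remainder until the remainder is 0:
1601653 = 77·20759 + 3210, so a_0 = 77
20759 = 6·3210 + 1499, so a_1 = 6
3210 = 2·1499 + 212, so a_2 = 2
1499 = 7·212 + 15, so a_3 = 7
212 = 14·15 + 2, so a_4 = 14
15 = 7·2 + 1, so a_5 = 7

7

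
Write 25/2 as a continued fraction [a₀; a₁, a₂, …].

[12; 2]

25 ÷ 2 → quotient 12, remainder 1
2 ÷ 1 → quotient 2, remainder 0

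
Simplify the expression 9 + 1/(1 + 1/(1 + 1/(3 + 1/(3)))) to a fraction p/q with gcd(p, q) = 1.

220/23

Start with 3.
3 + 1/(3/1) = 3 + 1/3 = 10/3
1 + 1/(10/3) = 1 + 3/10 = 13/10
1 + 1/(13/10) = 1 + 10/13 = 23/13
9 + 1/(23/13) = 9 + 13/23 = 220/23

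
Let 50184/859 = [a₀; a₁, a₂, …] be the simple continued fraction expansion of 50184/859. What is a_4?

2

Run the Euclidean algorithm, recording each quotient:
50184 ÷ 859 → quotient 58, remainder 362
859 ÷ 362 → quotient 2, remainder 135
362 ÷ 135 → quotient 2, remainder 92
135 ÷ 92 → quotient 1, remainder 43
92 ÷ 43 → quotient 2, remainder 6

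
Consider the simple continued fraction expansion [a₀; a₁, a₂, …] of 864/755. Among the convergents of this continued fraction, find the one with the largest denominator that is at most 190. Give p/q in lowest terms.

List convergents until the denominator exceeds the bound:
a_0 = 1: 1/1  (≤ bound)
a_1 = 6: 7/6  (≤ bound)
a_2 = 1: 8/7  (≤ bound)
a_3 = 12: 103/90  (≤ bound)
a_4 = 1: 111/97  (≤ bound)
a_5 = 1: 214/187  (≤ bound)
a_6 = 1: 325/284  (> 190, stop)

214/187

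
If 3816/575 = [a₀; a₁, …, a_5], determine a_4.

3816 = 6·575 + 366, so a_0 = 6
575 = 1·366 + 209, so a_1 = 1
366 = 1·209 + 157, so a_2 = 1
209 = 1·157 + 52, so a_3 = 1
157 = 3·52 + 1, so a_4 = 3

3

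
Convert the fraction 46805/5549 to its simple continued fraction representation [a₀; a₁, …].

46805 = 8·5549 + 2413, so a_0 = 8
5549 = 2·2413 + 723, so a_1 = 2
2413 = 3·723 + 244, so a_2 = 3
723 = 2·244 + 235, so a_3 = 2
244 = 1·235 + 9, so a_4 = 1
235 = 26·9 + 1, so a_5 = 26
9 = 9·1 + 0, so a_6 = 9

[8; 2, 3, 2, 1, 26, 9]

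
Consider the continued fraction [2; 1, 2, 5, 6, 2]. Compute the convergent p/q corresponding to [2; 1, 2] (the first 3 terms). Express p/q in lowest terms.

8/3

a_0 = 2: 2/1
a_1 = 1: 3/1
a_2 = 2: 8/3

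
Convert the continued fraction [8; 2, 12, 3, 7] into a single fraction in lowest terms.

a_0 = 8: 8/1
a_1 = 2: 17/2
a_2 = 12: 212/25
a_3 = 3: 653/77
a_4 = 7: 4783/564

4783/564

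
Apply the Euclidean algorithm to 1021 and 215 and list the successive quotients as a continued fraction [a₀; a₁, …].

Apply division with remainder until the remainder is 0:
1021 ÷ 215 → quotient 4, remainder 161
215 ÷ 161 → quotient 1, remainder 54
161 ÷ 54 → quotient 2, remainder 53
54 ÷ 53 → quotient 1, remainder 1
53 ÷ 1 → quotient 53, remainder 0

[4; 1, 2, 1, 53]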